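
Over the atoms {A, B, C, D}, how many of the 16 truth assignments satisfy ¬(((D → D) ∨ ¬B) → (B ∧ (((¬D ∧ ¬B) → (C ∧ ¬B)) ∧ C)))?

12

Initial set: {T ¬(((D → D) ∨ ¬B) → (B ∧ (((¬D ∧ ¬B) → (C ∧ ¬B)) ∧ C)))}.
T ¬(((D → D) ∨ ¬B) → (B ∧ (((¬D ∧ ¬B) → (C ∧ ¬B)) ∧ C))): α-rule — add T ((D → D) ∨ ¬B), F (B ∧ (((¬D ∧ ¬B) → (C ∧ ¬B)) ∧ C)).
T ((D → D) ∨ ¬B): β-rule — branch into T (D → D)  //  T ¬B.
  branch 1 (add T (D → D)):
    F (B ∧ (((¬D ∧ ¬B) → (C ∧ ¬B)) ∧ C)): β-rule — branch into F B  //  F (((¬D ∧ ¬B) → (C ∧ ¬B)) ∧ C).
      branch 1.1 (add F B):
        T (D → D): β-rule — branch into F D  //  T D.
          branch 1.1.1 (add F D):
            ○ open, literals {B=F, D=F}.
          branch 1.1.2 (add T D):
            ○ open, literals {B=F, D=T}.
      branch 1.2 (add F (((¬D ∧ ¬B) → (C ∧ ¬B)) ∧ C)):
        T (D → D): β-rule — branch into F D  //  T D.
          branch 1.2.1 (add F D):
            F (((¬D ∧ ¬B) → (C ∧ ¬B)) ∧ C): β-rule — branch into F ((¬D ∧ ¬B) → (C ∧ ¬B))  //  F C.
              branch 1.2.1.1 (add F ((¬D ∧ ¬B) → (C ∧ ¬B))):
                F ((¬D ∧ ¬B) → (C ∧ ¬B)): α-rule — add T (¬D ∧ ¬B), F (C ∧ ¬B).
                T (¬D ∧ ¬B): α-rule — add T ¬D, T ¬B.
                F (C ∧ ¬B): β-rule — branch into F C  //  F ¬B.
                  branch 1.2.1.1.1 (add F C):
                    ○ open, literals {B=F, C=F, D=F}.
                  branch 1.2.1.1.2 (add F ¬B):
                    × closes — contains both B and ¬B.
              branch 1.2.1.2 (add F C):
                ○ open, literals {C=F, D=F}.
          branch 1.2.2 (add T D):
            F (((¬D ∧ ¬B) → (C ∧ ¬B)) ∧ C): β-rule — branch into F ((¬D ∧ ¬B) → (C ∧ ¬B))  //  F C.
              branch 1.2.2.1 (add F ((¬D ∧ ¬B) → (C ∧ ¬B))):
                F ((¬D ∧ ¬B) → (C ∧ ¬B)): α-rule — add T (¬D ∧ ¬B), F (C ∧ ¬B).
                T (¬D ∧ ¬B): α-rule — add T ¬D, T ¬B.
                × closes — contains both D and ¬D.
              branch 1.2.2.2 (add F C):
                ○ open, literals {C=F, D=T}.
  branch 2 (add T ¬B):
    F (B ∧ (((¬D ∧ ¬B) → (C ∧ ¬B)) ∧ C)): β-rule — branch into F B  //  F (((¬D ∧ ¬B) → (C ∧ ¬B)) ∧ C).
      branch 2.1 (add F B):
        ○ open, literals {B=F}.
      branch 2.2 (add F (((¬D ∧ ¬B) → (C ∧ ¬B)) ∧ C)):
        F (((¬D ∧ ¬B) → (C ∧ ¬B)) ∧ C): β-rule — branch into F ((¬D ∧ ¬B) → (C ∧ ¬B))  //  F C.
          branch 2.2.1 (add F ((¬D ∧ ¬B) → (C ∧ ¬B))):
            F ((¬D ∧ ¬B) → (C ∧ ¬B)): α-rule — add T (¬D ∧ ¬B), F (C ∧ ¬B).
            T (¬D ∧ ¬B): α-rule — add T ¬D, T ¬B.
            F (C ∧ ¬B): β-rule — branch into F C  //  F ¬B.
              branch 2.2.1.1 (add F C):
                ○ open, literals {B=F, C=F, D=F}.
              branch 2.2.1.2 (add F ¬B):
                × closes — contains both B and ¬B.
          branch 2.2.2 (add F C):
            ○ open, literals {B=F, C=F}.
3 branches closed, 8 open.
Each open branch fixes some atoms; the unmentioned ones are free. Counting distinct full assignments: branch {B=F, D=F} (A, C) contributes 4 new; branch {B=F, D=T} (A, C) contributes 4 new; branch {B=F, C=F, D=F} (A) contributes 0 new; branch {C=F, D=F} (A, B) contributes 2 new; branch {C=F, D=T} (A, B) contributes 2 new; branch {B=F} (A, C, D) contributes 0 new; branch {B=F, C=F, D=F} (A) contributes 0 new; branch {B=F, C=F} (A, D) contributes 0 new. Total: 12.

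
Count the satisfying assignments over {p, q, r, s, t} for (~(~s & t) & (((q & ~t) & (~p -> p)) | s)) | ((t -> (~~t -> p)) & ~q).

Initial set: {T ((~(~s & t) & (((q & ~t) & (~p -> p)) | s)) | ((t -> (~~t -> p)) & ~q))}.
T ((~(~s & t) & (((q & ~t) & (~p -> p)) | s)) | ((t -> (~~t -> p)) & ~q)): β-rule — branch into T (~(~s & t) & (((q & ~t) & (~p -> p)) | s))  //  T ((t -> (~~t -> p)) & ~q).
  branch 1 (add T (~(~s & t) & (((q & ~t) & (~p -> p)) | s))):
    T (~(~s & t) & (((q & ~t) & (~p -> p)) | s)): α-rule — add T ~(~s & t), T (((q & ~t) & (~p -> p)) | s).
    T ~(~s & t): β-rule — branch into F ~s  //  F t.
      branch 1.1 (add F ~s):
        T (((q & ~t) & (~p -> p)) | s): β-rule — branch into T ((q & ~t) & (~p -> p))  //  T s.
          branch 1.1.1 (add T ((q & ~t) & (~p -> p))):
            T ((q & ~t) & (~p -> p)): α-rule — add T (q & ~t), T (~p -> p).
            T (q & ~t): α-rule — add T q, T ~t.
            T (~p -> p): β-rule — branch into F ~p  //  T p.
              branch 1.1.1.1 (add F ~p):
                ○ open, literals {p=T, q=T, s=T, t=F}.
              branch 1.1.1.2 (add T p):
                ○ open, literals {p=T, q=T, s=T, t=F}.
          branch 1.1.2 (add T s):
            ○ open, literals {s=T}.
      branch 1.2 (add F t):
        T (((q & ~t) & (~p -> p)) | s): β-rule — branch into T ((q & ~t) & (~p -> p))  //  T s.
          branch 1.2.1 (add T ((q & ~t) & (~p -> p))):
            T ((q & ~t) & (~p -> p)): α-rule — add T (q & ~t), T (~p -> p).
            T (q & ~t): α-rule — add T q, T ~t.
            T (~p -> p): β-rule — branch into F ~p  //  T p.
              branch 1.2.1.1 (add F ~p):
                ○ open, literals {p=T, q=T, t=F}.
              branch 1.2.1.2 (add T p):
                ○ open, literals {p=T, q=T, t=F}.
          branch 1.2.2 (add T s):
            ○ open, literals {s=T, t=F}.
  branch 2 (add T ((t -> (~~t -> p)) & ~q)):
    T ((t -> (~~t -> p)) & ~q): α-rule — add T (t -> (~~t -> p)), T ~q.
    T (t -> (~~t -> p)): β-rule — branch into F t  //  T (~~t -> p).
      branch 2.1 (add F t):
        ○ open, literals {q=F, t=F}.
      branch 2.2 (add T (~~t -> p)):
        T (~~t -> p): β-rule — branch into F ~~t  //  T p.
          branch 2.2.1 (add F ~~t):
            F ~~t: drop double negation, giving F t.
            ○ open, literals {q=F, t=F}.
          branch 2.2.2 (add T p):
            ○ open, literals {p=T, q=F}.
0 branches closed, 9 open.
Each open branch fixes some atoms; the unmentioned ones are free. Counting distinct full assignments: branch {p=T, q=T, s=T, t=F} (r) contributes 2 new; branch {p=T, q=T, s=T, t=F} (r) contributes 0 new; branch {s=T} (p, q, r, t) contributes 14 new; branch {p=T, q=T, t=F} (r, s) contributes 2 new; branch {p=T, q=T, t=F} (r, s) contributes 0 new; branch {s=T, t=F} (p, q, r) contributes 0 new; branch {q=F, t=F} (p, r, s) contributes 4 new; branch {q=F, t=F} (p, r, s) contributes 0 new; branch {p=T, q=F} (r, s, t) contributes 2 new. Total: 24.

24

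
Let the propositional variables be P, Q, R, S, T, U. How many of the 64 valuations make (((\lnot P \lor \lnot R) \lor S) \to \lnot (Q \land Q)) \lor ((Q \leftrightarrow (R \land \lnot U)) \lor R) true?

Initial set: {T ((((\lnot P \lor \lnot R) \lor S) \to \lnot (Q \land Q)) \lor ((Q \leftrightarrow (R \land \lnot U)) \lor R))}.
T ((((\lnot P \lor \lnot R) \lor S) \to \lnot (Q \land Q)) \lor ((Q \leftrightarrow (R \land \lnot U)) \lor R)): β-rule — branch into T (((\lnot P \lor \lnot R) \lor S) \to \lnot (Q \land Q))  //  T ((Q \leftrightarrow (R \land \lnot U)) \lor R).
  branch 1 (add T (((\lnot P \lor \lnot R) \lor S) \to \lnot (Q \land Q))):
    T (((\lnot P \lor \lnot R) \lor S) \to \lnot (Q \land Q)): β-rule — branch into F ((\lnot P \lor \lnot R) \lor S)  //  T \lnot (Q \land Q).
      branch 1.1 (add F ((\lnot P \lor \lnot R) \lor S)):
        F ((\lnot P \lor \lnot R) \lor S): α-rule — add F (\lnot P \lor \lnot R), F S.
        F (\lnot P \lor \lnot R): α-rule — add F \lnot P, F \lnot R.
        ○ open, literals {P=true, R=true, S=false}.
      branch 1.2 (add T \lnot (Q \land Q)):
        T \lnot (Q \land Q): β-rule — branch into F Q  //  F Q.
          branch 1.2.1 (add F Q):
            ○ open, literals {Q=false}.
          branch 1.2.2 (add F Q):
            ○ open, literals {Q=false}.
  branch 2 (add T ((Q \leftrightarrow (R \land \lnot U)) \lor R)):
    T ((Q \leftrightarrow (R \land \lnot U)) \lor R): β-rule — branch into T (Q \leftrightarrow (R \land \lnot U))  //  T R.
      branch 2.1 (add T (Q \leftrightarrow (R \land \lnot U))):
        T (Q \leftrightarrow (R \land \lnot U)): β-rule — branch into T Q, T (R \land \lnot U)  //  F Q, F (R \land \lnot U).
          branch 2.1.1 (add T Q, T (R \land \lnot U)):
            T (R \land \lnot U): α-rule — add T R, T \lnot U.
            ○ open, literals {Q=true, R=true, U=false}.
          branch 2.1.2 (add F Q, F (R \land \lnot U)):
            F (R \land \lnot U): β-rule — branch into F R  //  F \lnot U.
              branch 2.1.2.1 (add F R):
                ○ open, literals {Q=false, R=false}.
              branch 2.1.2.2 (add F \lnot U):
                ○ open, literals {Q=false, U=true}.
      branch 2.2 (add T R):
        ○ open, literals {R=true}.
0 branches closed, 7 open.
Each open branch fixes some atoms; the unmentioned ones are free. Counting distinct full assignments: branch {P=true, R=true, S=false} (Q, T, U) contributes 8 new; branch {Q=false} (P, R, S, T, U) contributes 28 new; branch {Q=false} (P, R, S, T, U) contributes 0 new; branch {Q=true, R=true, U=false} (P, S, T) contributes 6 new; branch {Q=false, R=false} (P, S, T, U) contributes 0 new; branch {Q=false, U=true} (P, R, S, T) contributes 0 new; branch {R=true} (P, Q, S, T, U) contributes 6 new. Total: 48.

48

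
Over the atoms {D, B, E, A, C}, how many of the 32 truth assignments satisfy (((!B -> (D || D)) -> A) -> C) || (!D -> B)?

Initial set: {T ((((!B -> (D || D)) -> A) -> C) || (!D -> B))}.
T ((((!B -> (D || D)) -> A) -> C) || (!D -> B)): β-rule — branch into T (((!B -> (D || D)) -> A) -> C)  //  T (!D -> B).
  branch 1 (add T (((!B -> (D || D)) -> A) -> C)):
    T (((!B -> (D || D)) -> A) -> C): β-rule — branch into F ((!B -> (D || D)) -> A)  //  T C.
      branch 1.1 (add F ((!B -> (D || D)) -> A)):
        F ((!B -> (D || D)) -> A): α-rule — add T (!B -> (D || D)), F A.
        T (!B -> (D || D)): β-rule — branch into F !B  //  T (D || D).
          branch 1.1.1 (add F !B):
            ○ open, literals {A=F, B=T}.
          branch 1.1.2 (add T (D || D)):
            T (D || D): β-rule — branch into T D  //  T D.
              branch 1.1.2.1 (add T D):
                ○ open, literals {A=F, D=T}.
              branch 1.1.2.2 (add T D):
                ○ open, literals {A=F, D=T}.
      branch 1.2 (add T C):
        ○ open, literals {C=T}.
  branch 2 (add T (!D -> B)):
    T (!D -> B): β-rule — branch into F !D  //  T B.
      branch 2.1 (add F !D):
        ○ open, literals {D=T}.
      branch 2.2 (add T B):
        ○ open, literals {B=T}.
0 branches closed, 6 open.
Each open branch fixes some atoms; the unmentioned ones are free. Counting distinct full assignments: branch {A=F, B=T} (D, E, C) contributes 8 new; branch {A=F, D=T} (B, E, C) contributes 4 new; branch {A=F, D=T} (B, E, C) contributes 0 new; branch {C=T} (D, B, E, A) contributes 10 new; branch {D=T} (B, E, A, C) contributes 4 new; branch {B=T} (D, E, A, C) contributes 2 new. Total: 28.

28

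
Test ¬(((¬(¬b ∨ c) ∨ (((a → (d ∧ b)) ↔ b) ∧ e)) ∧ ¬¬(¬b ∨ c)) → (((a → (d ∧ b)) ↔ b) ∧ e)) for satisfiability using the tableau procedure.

Unsatisfiable

Initial set: {¬(((¬(¬b ∨ c) ∨ (((a → (d ∧ b)) ↔ b) ∧ e)) ∧ ¬¬(¬b ∨ c)) → (((a → (d ∧ b)) ↔ b) ∧ e))}.
¬(((¬(¬b ∨ c) ∨ (((a → (d ∧ b)) ↔ b) ∧ e)) ∧ ¬¬(¬b ∨ c)) → (((a → (d ∧ b)) ↔ b) ∧ e)): α-rule — add ((¬(¬b ∨ c) ∨ (((a → (d ∧ b)) ↔ b) ∧ e)) ∧ ¬¬(¬b ∨ c)), ¬(((a → (d ∧ b)) ↔ b) ∧ e).
((¬(¬b ∨ c) ∨ (((a → (d ∧ b)) ↔ b) ∧ e)) ∧ ¬¬(¬b ∨ c)): α-rule — add (¬(¬b ∨ c) ∨ (((a → (d ∧ b)) ↔ b) ∧ e)), ¬¬(¬b ∨ c).
¬¬(¬b ∨ c): drop double negation, giving (¬b ∨ c).
¬(((a → (d ∧ b)) ↔ b) ∧ e): β-rule — branch into ¬((a → (d ∧ b)) ↔ b)  //  ¬e.
  branch 1 (add ¬((a → (d ∧ b)) ↔ b)):
    (¬(¬b ∨ c) ∨ (((a → (d ∧ b)) ↔ b) ∧ e)): β-rule — branch into ¬(¬b ∨ c)  //  (((a → (d ∧ b)) ↔ b) ∧ e).
      branch 1.1 (add ¬(¬b ∨ c)):
        ¬(¬b ∨ c): α-rule — add ¬¬b, ¬c.
        (¬b ∨ c): β-rule — branch into ¬b  //  c.
          branch 1.1.1 (add ¬b):
            × closes — contains both b and ¬b.
          branch 1.1.2 (add c):
            × closes — contains both c and ¬c.
      branch 1.2 (add (((a → (d ∧ b)) ↔ b) ∧ e)):
        (((a → (d ∧ b)) ↔ b) ∧ e): α-rule — add ((a → (d ∧ b)) ↔ b), e.
        (¬b ∨ c): β-rule — branch into ¬b  //  c.
          branch 1.2.1 (add ¬b):
            ¬((a → (d ∧ b)) ↔ b): β-rule — branch into (a → (d ∧ b)), ¬b  //  ¬(a → (d ∧ b)), b.
              branch 1.2.1.1 (add (a → (d ∧ b)), ¬b):
                ((a → (d ∧ b)) ↔ b): β-rule — branch into (a → (d ∧ b)), b  //  ¬(a → (d ∧ b)), ¬b.
                  branch 1.2.1.1.1 (add (a → (d ∧ b)), b):
                    × closes — contains both b and ¬b.
                  branch 1.2.1.1.2 (add ¬(a → (d ∧ b)), ¬b):
                    ¬(a → (d ∧ b)): α-rule — add a, ¬(d ∧ b).
                    (a → (d ∧ b)): β-rule — branch into ¬a  //  (d ∧ b).
                      branch 1.2.1.1.2.1 (add ¬a):
                        × closes — contains both a and ¬a.
                      branch 1.2.1.1.2.2 (add (d ∧ b)):
                        (d ∧ b): α-rule — add d, b.
                        × closes — contains both b and ¬b.
              branch 1.2.1.2 (add ¬(a → (d ∧ b)), b):
                × closes — contains both b and ¬b.
          branch 1.2.2 (add c):
            ¬((a → (d ∧ b)) ↔ b): β-rule — branch into (a → (d ∧ b)), ¬b  //  ¬(a → (d ∧ b)), b.
              branch 1.2.2.1 (add (a → (d ∧ b)), ¬b):
                ((a → (d ∧ b)) ↔ b): β-rule — branch into (a → (d ∧ b)), b  //  ¬(a → (d ∧ b)), ¬b.
                  branch 1.2.2.1.1 (add (a → (d ∧ b)), b):
                    × closes — contains both b and ¬b.
                  branch 1.2.2.1.2 (add ¬(a → (d ∧ b)), ¬b):
                    ¬(a → (d ∧ b)): α-rule — add a, ¬(d ∧ b).
                    (a → (d ∧ b)): β-rule — branch into ¬a  //  (d ∧ b).
                      branch 1.2.2.1.2.1 (add ¬a):
                        × closes — contains both a and ¬a.
                      branch 1.2.2.1.2.2 (add (d ∧ b)):
                        (d ∧ b): α-rule — add d, b.
                        × closes — contains both b and ¬b.
              branch 1.2.2.2 (add ¬(a → (d ∧ b)), b):
                ¬(a → (d ∧ b)): α-rule — add a, ¬(d ∧ b).
                ((a → (d ∧ b)) ↔ b): β-rule — branch into (a → (d ∧ b)), b  //  ¬(a → (d ∧ b)), ¬b.
                  branch 1.2.2.2.1 (add (a → (d ∧ b)), b):
                    ¬(d ∧ b): β-rule — branch into ¬d  //  ¬b.
                      branch 1.2.2.2.1.1 (add ¬d):
                        (a → (d ∧ b)): β-rule — branch into ¬a  //  (d ∧ b).
                          branch 1.2.2.2.1.1.1 (add ¬a):
                            × closes — contains both a and ¬a.
                          branch 1.2.2.2.1.1.2 (add (d ∧ b)):
                            (d ∧ b): α-rule — add d, b.
                            × closes — contains both d and ¬d.
                      branch 1.2.2.2.1.2 (add ¬b):
                        × closes — contains both b and ¬b.
                  branch 1.2.2.2.2 (add ¬(a → (d ∧ b)), ¬b):
                    × closes — contains both b and ¬b.
  branch 2 (add ¬e):
    (¬(¬b ∨ c) ∨ (((a → (d ∧ b)) ↔ b) ∧ e)): β-rule — branch into ¬(¬b ∨ c)  //  (((a → (d ∧ b)) ↔ b) ∧ e).
      branch 2.1 (add ¬(¬b ∨ c)):
        ¬(¬b ∨ c): α-rule — add ¬¬b, ¬c.
        (¬b ∨ c): β-rule — branch into ¬b  //  c.
          branch 2.1.1 (add ¬b):
            × closes — contains both b and ¬b.
          branch 2.1.2 (add c):
            × closes — contains both c and ¬c.
      branch 2.2 (add (((a → (d ∧ b)) ↔ b) ∧ e)):
        (((a → (d ∧ b)) ↔ b) ∧ e): α-rule — add ((a → (d ∧ b)) ↔ b), e.
        × closes — contains both e and ¬e.
All 16 branches close.
Every branch closed; the formula is unsatisfiable.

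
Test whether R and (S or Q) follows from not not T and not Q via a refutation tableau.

No

Initial set: {T (not not T and not Q); F (R and (S or Q))}.
T (not not T and not Q): α-rule — add T not not T, T not Q.
T not not T: drop double negation, giving T T.
F (R and (S or Q)): β-rule — branch into F R  //  F (S or Q).
  branch 1 (add F R):
    ○ open, literals {Q=false, R=false, T=true}.
  branch 2 (add F (S or Q)):
    F (S or Q): α-rule — add F S, F Q.
    ○ open, literals {Q=false, S=false, T=true}.
0 branches closed, 2 open.
An open branch gives a countermodel: Q=false, R=false, T=true (unmentioned atoms arbitrary); the premises hold there but the conclusion fails.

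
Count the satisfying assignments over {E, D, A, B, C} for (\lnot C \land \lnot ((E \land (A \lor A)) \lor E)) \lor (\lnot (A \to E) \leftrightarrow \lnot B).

20

Initial set: {T ((\lnot C \land \lnot ((E \land (A \lor A)) \lor E)) \lor (\lnot (A \to E) \leftrightarrow \lnot B))}.
T ((\lnot C \land \lnot ((E \land (A \lor A)) \lor E)) \lor (\lnot (A \to E) \leftrightarrow \lnot B)): β-rule — branch into T (\lnot C \land \lnot ((E \land (A \lor A)) \lor E))  //  T (\lnot (A \to E) \leftrightarrow \lnot B).
  branch 1 (add T (\lnot C \land \lnot ((E \land (A \lor A)) \lor E))):
    T (\lnot C \land \lnot ((E \land (A \lor A)) \lor E)): α-rule — add T \lnot C, T \lnot ((E \land (A \lor A)) \lor E).
    T \lnot ((E \land (A \lor A)) \lor E): α-rule — add F (E \land (A \lor A)), F E.
    F (E \land (A \lor A)): β-rule — branch into F E  //  F (A \lor A).
      branch 1.1 (add F E):
        ○ open, literals {C=0, E=0}.
      branch 1.2 (add F (A \lor A)):
        F (A \lor A): α-rule — add F A, F A.
        ○ open, literals {A=0, C=0, E=0}.
  branch 2 (add T (\lnot (A \to E) \leftrightarrow \lnot B)):
    T (\lnot (A \to E) \leftrightarrow \lnot B): β-rule — branch into T \lnot (A \to E), T \lnot B  //  F \lnot (A \to E), F \lnot B.
      branch 2.1 (add T \lnot (A \to E), T \lnot B):
        T \lnot (A \to E): α-rule — add T A, F E.
        ○ open, literals {A=1, B=0, E=0}.
      branch 2.2 (add F \lnot (A \to E), F \lnot B):
        F \lnot (A \to E): β-rule — branch into F A  //  T E.
          branch 2.2.1 (add F A):
            ○ open, literals {A=0, B=1}.
          branch 2.2.2 (add T E):
            ○ open, literals {B=1, E=1}.
0 branches closed, 5 open.
Each open branch fixes some atoms; the unmentioned ones are free. Counting distinct full assignments: branch {C=0, E=0} (D, A, B) contributes 8 new; branch {A=0, C=0, E=0} (D, B) contributes 0 new; branch {A=1, B=0, E=0} (D, C) contributes 2 new; branch {A=0, B=1} (E, D, C) contributes 6 new; branch {B=1, E=1} (D, A, C) contributes 4 new. Total: 20.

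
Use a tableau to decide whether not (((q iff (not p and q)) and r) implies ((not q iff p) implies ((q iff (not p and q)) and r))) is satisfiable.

Unsatisfiable

Initial set: {not (((q iff (not p and q)) and r) implies ((not q iff p) implies ((q iff (not p and q)) and r)))}.
not (((q iff (not p and q)) and r) implies ((not q iff p) implies ((q iff (not p and q)) and r))): α-rule — add ((q iff (not p and q)) and r), not ((not q iff p) implies ((q iff (not p and q)) and r)).
((q iff (not p and q)) and r): α-rule — add (q iff (not p and q)), r.
not ((not q iff p) implies ((q iff (not p and q)) and r)): α-rule — add (not q iff p), not ((q iff (not p and q)) and r).
(q iff (not p and q)): β-rule — branch into q, (not p and q)  //  not q, not (not p and q).
  branch 1 (add q, (not p and q)):
    (not p and q): α-rule — add not p, q.
    (not q iff p): β-rule — branch into not q, p  //  not not q, not p.
      branch 1.1 (add not q, p):
        × closes — contains both q and not q.
      branch 1.2 (add not not q, not p):
        not ((q iff (not p and q)) and r): β-rule — branch into not (q iff (not p and q))  //  not r.
          branch 1.2.1 (add not (q iff (not p and q))):
            not (q iff (not p and q)): β-rule — branch into q, not (not p and q)  //  not q, (not p and q).
              branch 1.2.1.1 (add q, not (not p and q)):
                not (not p and q): β-rule — branch into not not p  //  not q.
                  branch 1.2.1.1.1 (add not not p):
                    × closes — contains both p and not p.
                  branch 1.2.1.1.2 (add not q):
                    × closes — contains both q and not q.
              branch 1.2.1.2 (add not q, (not p and q)):
                × closes — contains both q and not q.
          branch 1.2.2 (add not r):
            × closes — contains both r and not r.
  branch 2 (add not q, not (not p and q)):
    (not q iff p): β-rule — branch into not q, p  //  not not q, not p.
      branch 2.1 (add not q, p):
        not ((q iff (not p and q)) and r): β-rule — branch into not (q iff (not p and q))  //  not r.
          branch 2.1.1 (add not (q iff (not p and q))):
            not (not p and q): β-rule — branch into not not p  //  not q.
              branch 2.1.1.1 (add not not p):
                not (q iff (not p and q)): β-rule — branch into q, not (not p and q)  //  not q, (not p and q).
                  branch 2.1.1.1.1 (add q, not (not p and q)):
                    × closes — contains both q and not q.
                  branch 2.1.1.1.2 (add not q, (not p and q)):
                    (not p and q): α-rule — add not p, q.
                    × closes — contains both p and not p.
              branch 2.1.1.2 (add not q):
                not (q iff (not p and q)): β-rule — branch into q, not (not p and q)  //  not q, (not p and q).
                  branch 2.1.1.2.1 (add q, not (not p and q)):
                    × closes — contains both q and not q.
                  branch 2.1.1.2.2 (add not q, (not p and q)):
                    (not p and q): α-rule — add not p, q.
                    × closes — contains both p and not p.
          branch 2.1.2 (add not r):
            × closes — contains both r and not r.
      branch 2.2 (add not not q, not p):
        × closes — contains both q and not q.
All 11 branches close.
Every branch closed; the formula is unsatisfiable.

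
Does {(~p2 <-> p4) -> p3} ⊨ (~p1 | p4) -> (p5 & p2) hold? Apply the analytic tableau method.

No

Initial set: {((~p2 <-> p4) -> p3); ~((~p1 | p4) -> (p5 & p2))}.
~((~p1 | p4) -> (p5 & p2)): α-rule — add (~p1 | p4), ~(p5 & p2).
((~p2 <-> p4) -> p3): β-rule — branch into ~(~p2 <-> p4)  //  p3.
  branch 1 (add ~(~p2 <-> p4)):
    (~p1 | p4): β-rule — branch into ~p1  //  p4.
      branch 1.1 (add ~p1):
        ~(p5 & p2): β-rule — branch into ~p5  //  ~p2.
          branch 1.1.1 (add ~p5):
            ~(~p2 <-> p4): β-rule — branch into ~p2, ~p4  //  ~~p2, p4.
              branch 1.1.1.1 (add ~p2, ~p4):
                ○ open, literals {p1=0, p2=0, p4=0, p5=0}.
              branch 1.1.1.2 (add ~~p2, p4):
                ○ open, literals {p1=0, p2=1, p4=1, p5=0}.
          branch 1.1.2 (add ~p2):
            ~(~p2 <-> p4): β-rule — branch into ~p2, ~p4  //  ~~p2, p4.
              branch 1.1.2.1 (add ~p2, ~p4):
                ○ open, literals {p1=0, p2=0, p4=0}.
              branch 1.1.2.2 (add ~~p2, p4):
                × closes — contains both p2 and ~p2.
      branch 1.2 (add p4):
        ~(p5 & p2): β-rule — branch into ~p5  //  ~p2.
          branch 1.2.1 (add ~p5):
            ~(~p2 <-> p4): β-rule — branch into ~p2, ~p4  //  ~~p2, p4.
              branch 1.2.1.1 (add ~p2, ~p4):
                × closes — contains both p4 and ~p4.
              branch 1.2.1.2 (add ~~p2, p4):
                ○ open, literals {p2=1, p4=1, p5=0}.
          branch 1.2.2 (add ~p2):
            ~(~p2 <-> p4): β-rule — branch into ~p2, ~p4  //  ~~p2, p4.
              branch 1.2.2.1 (add ~p2, ~p4):
                × closes — contains both p4 and ~p4.
              branch 1.2.2.2 (add ~~p2, p4):
                × closes — contains both p2 and ~p2.
  branch 2 (add p3):
    (~p1 | p4): β-rule — branch into ~p1  //  p4.
      branch 2.1 (add ~p1):
        ~(p5 & p2): β-rule — branch into ~p5  //  ~p2.
          branch 2.1.1 (add ~p5):
            ○ open, literals {p1=0, p3=1, p5=0}.
          branch 2.1.2 (add ~p2):
            ○ open, literals {p1=0, p2=0, p3=1}.
      branch 2.2 (add p4):
        ~(p5 & p2): β-rule — branch into ~p5  //  ~p2.
          branch 2.2.1 (add ~p5):
            ○ open, literals {p3=1, p4=1, p5=0}.
          branch 2.2.2 (add ~p2):
            ○ open, literals {p2=0, p3=1, p4=1}.
4 branches closed, 8 open.
An open branch gives a countermodel: p1=0, p2=0, p4=0, p5=0 (unmentioned atoms arbitrary); the premises hold there but the conclusion fails.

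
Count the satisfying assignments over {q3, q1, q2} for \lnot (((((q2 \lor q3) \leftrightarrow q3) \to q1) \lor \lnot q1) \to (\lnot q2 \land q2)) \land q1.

4

Initial set: {(\lnot (((((q2 \lor q3) \leftrightarrow q3) \to q1) \lor \lnot q1) \to (\lnot q2 \land q2)) \land q1)}.
(\lnot (((((q2 \lor q3) \leftrightarrow q3) \to q1) \lor \lnot q1) \to (\lnot q2 \land q2)) \land q1): α-rule — add \lnot (((((q2 \lor q3) \leftrightarrow q3) \to q1) \lor \lnot q1) \to (\lnot q2 \land q2)), q1.
\lnot (((((q2 \lor q3) \leftrightarrow q3) \to q1) \lor \lnot q1) \to (\lnot q2 \land q2)): α-rule — add ((((q2 \lor q3) \leftrightarrow q3) \to q1) \lor \lnot q1), \lnot (\lnot q2 \land q2).
((((q2 \lor q3) \leftrightarrow q3) \to q1) \lor \lnot q1): β-rule — branch into (((q2 \lor q3) \leftrightarrow q3) \to q1)  //  \lnot q1.
  branch 1 (add (((q2 \lor q3) \leftrightarrow q3) \to q1)):
    \lnot (\lnot q2 \land q2): β-rule — branch into \lnot \lnot q2  //  \lnot q2.
      branch 1.1 (add \lnot \lnot q2):
        (((q2 \lor q3) \leftrightarrow q3) \to q1): β-rule — branch into \lnot ((q2 \lor q3) \leftrightarrow q3)  //  q1.
          branch 1.1.1 (add \lnot ((q2 \lor q3) \leftrightarrow q3)):
            \lnot ((q2 \lor q3) \leftrightarrow q3): β-rule — branch into (q2 \lor q3), \lnot q3  //  \lnot (q2 \lor q3), q3.
              branch 1.1.1.1 (add (q2 \lor q3), \lnot q3):
                (q2 \lor q3): β-rule — branch into q2  //  q3.
                  branch 1.1.1.1.1 (add q2):
                    ○ open, literals {q1=T, q2=T, q3=F}.
                  branch 1.1.1.1.2 (add q3):
                    × closes — contains both q3 and \lnot q3.
              branch 1.1.1.2 (add \lnot (q2 \lor q3), q3):
                \lnot (q2 \lor q3): α-rule — add \lnot q2, \lnot q3.
                × closes — contains both q2 and \lnot q2.
          branch 1.1.2 (add q1):
            ○ open, literals {q1=T, q2=T}.
      branch 1.2 (add \lnot q2):
        (((q2 \lor q3) \leftrightarrow q3) \to q1): β-rule — branch into \lnot ((q2 \lor q3) \leftrightarrow q3)  //  q1.
          branch 1.2.1 (add \lnot ((q2 \lor q3) \leftrightarrow q3)):
            \lnot ((q2 \lor q3) \leftrightarrow q3): β-rule — branch into (q2 \lor q3), \lnot q3  //  \lnot (q2 \lor q3), q3.
              branch 1.2.1.1 (add (q2 \lor q3), \lnot q3):
                (q2 \lor q3): β-rule — branch into q2  //  q3.
                  branch 1.2.1.1.1 (add q2):
                    × closes — contains both q2 and \lnot q2.
                  branch 1.2.1.1.2 (add q3):
                    × closes — contains both q3 and \lnot q3.
              branch 1.2.1.2 (add \lnot (q2 \lor q3), q3):
                \lnot (q2 \lor q3): α-rule — add \lnot q2, \lnot q3.
                × closes — contains both q3 and \lnot q3.
          branch 1.2.2 (add q1):
            ○ open, literals {q1=T, q2=F}.
  branch 2 (add \lnot q1):
    × closes — contains both q1 and \lnot q1.
6 branches closed, 3 open.
Each open branch fixes some atoms; the unmentioned ones are free. Counting distinct full assignments: branch {q1=T, q2=T, q3=F} (none free) contributes 1 new; branch {q1=T, q2=T} (q3) contributes 1 new; branch {q1=T, q2=F} (q3) contributes 2 new. Total: 4.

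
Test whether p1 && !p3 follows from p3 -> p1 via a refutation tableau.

Initial set: {T (p3 -> p1); F (p1 && !p3)}.
T (p3 -> p1): β-rule — branch into F p3  //  T p1.
  branch 1 (add F p3):
    F (p1 && !p3): β-rule — branch into F p1  //  F !p3.
      branch 1.1 (add F p1):
        ○ open, literals {p1=F, p3=F}.
      branch 1.2 (add F !p3):
        × closes — contains both p3 and !p3.
  branch 2 (add T p1):
    F (p1 && !p3): β-rule — branch into F p1  //  F !p3.
      branch 2.1 (add F p1):
        × closes — contains both p1 and !p1.
      branch 2.2 (add F !p3):
        ○ open, literals {p1=T, p3=T}.
2 branches closed, 2 open.
An open branch gives a countermodel: p1=F, p3=F (unmentioned atoms arbitrary); the premises hold there but the conclusion fails.

No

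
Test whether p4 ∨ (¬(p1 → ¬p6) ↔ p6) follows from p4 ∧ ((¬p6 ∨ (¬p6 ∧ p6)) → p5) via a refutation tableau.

Initial set: {(p4 ∧ ((¬p6 ∨ (¬p6 ∧ p6)) → p5)); ¬(p4 ∨ (¬(p1 → ¬p6) ↔ p6))}.
(p4 ∧ ((¬p6 ∨ (¬p6 ∧ p6)) → p5)): α-rule — add p4, ((¬p6 ∨ (¬p6 ∧ p6)) → p5).
¬(p4 ∨ (¬(p1 → ¬p6) ↔ p6)): α-rule — add ¬p4, ¬(¬(p1 → ¬p6) ↔ p6).
× closes — contains both p4 and ¬p4.
All 1 branch closes.
Every branch closed, so the premises entail the conclusion.

Yes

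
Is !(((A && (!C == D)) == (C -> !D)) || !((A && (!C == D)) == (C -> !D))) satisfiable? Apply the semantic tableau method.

Initial set: {T !(((A && (!C == D)) == (C -> !D)) || !((A && (!C == D)) == (C -> !D)))}.
T !(((A && (!C == D)) == (C -> !D)) || !((A && (!C == D)) == (C -> !D))): α-rule — add F ((A && (!C == D)) == (C -> !D)), F !((A && (!C == D)) == (C -> !D)).
F ((A && (!C == D)) == (C -> !D)): β-rule — branch into T (A && (!C == D)), F (C -> !D)  //  F (A && (!C == D)), T (C -> !D).
  branch 1 (add T (A && (!C == D)), F (C -> !D)):
    T (A && (!C == D)): α-rule — add T A, T (!C == D).
    F (C -> !D): α-rule — add T C, F !D.
    F !((A && (!C == D)) == (C -> !D)): β-rule — branch into T (A && (!C == D)), T (C -> !D)  //  F (A && (!C == D)), F (C -> !D).
      branch 1.1 (add T (A && (!C == D)), T (C -> !D)):
        T (A && (!C == D)): α-rule — add T A, T (!C == D).
        T (!C == D): β-rule — branch into T !C, T D  //  F !C, F D.
          branch 1.1.1 (add T !C, T D):
            × closes — contains both C and !C.
          branch 1.1.2 (add F !C, F D):
            × closes — contains both D and !D.
      branch 1.2 (add F (A && (!C == D)), F (C -> !D)):
        F (C -> !D): α-rule — add T C, F !D.
        T (!C == D): β-rule — branch into T !C, T D  //  F !C, F D.
          branch 1.2.1 (add T !C, T D):
            × closes — contains both C and !C.
          branch 1.2.2 (add F !C, F D):
            × closes — contains both D and !D.
  branch 2 (add F (A && (!C == D)), T (C -> !D)):
    F !((A && (!C == D)) == (C -> !D)): β-rule — branch into T (A && (!C == D)), T (C -> !D)  //  F (A && (!C == D)), F (C -> !D).
      branch 2.1 (add T (A && (!C == D)), T (C -> !D)):
        T (A && (!C == D)): α-rule — add T A, T (!C == D).
        F (A && (!C == D)): β-rule — branch into F A  //  F (!C == D).
          branch 2.1.1 (add F A):
            × closes — contains both A and !A.
          branch 2.1.2 (add F (!C == D)):
            T (C -> !D): β-rule — branch into F C  //  T !D.
              branch 2.1.2.1 (add F C):
                T (C -> !D): β-rule — branch into F C  //  T !D.
                  branch 2.1.2.1.1 (add F C):
                    T (!C == D): β-rule — branch into T !C, T D  //  F !C, F D.
                      branch 2.1.2.1.1.1 (add T !C, T D):
                        F (!C == D): β-rule — branch into T !C, F D  //  F !C, T D.
                          branch 2.1.2.1.1.1.1 (add T !C, F D):
                            × closes — contains both D and !D.
                          branch 2.1.2.1.1.1.2 (add F !C, T D):
                            × closes — contains both C and !C.
                      branch 2.1.2.1.1.2 (add F !C, F D):
                        × closes — contains both C and !C.
                  branch 2.1.2.1.2 (add T !D):
                    T (!C == D): β-rule — branch into T !C, T D  //  F !C, F D.
                      branch 2.1.2.1.2.1 (add T !C, T D):
                        × closes — contains both D and !D.
                      branch 2.1.2.1.2.2 (add F !C, F D):
                        × closes — contains both C and !C.
              branch 2.1.2.2 (add T !D):
                T (C -> !D): β-rule — branch into F C  //  T !D.
                  branch 2.1.2.2.1 (add F C):
                    T (!C == D): β-rule — branch into T !C, T D  //  F !C, F D.
                      branch 2.1.2.2.1.1 (add T !C, T D):
                        × closes — contains both D and !D.
                      branch 2.1.2.2.1.2 (add F !C, F D):
                        × closes — contains both C and !C.
                  branch 2.1.2.2.2 (add T !D):
                    T (!C == D): β-rule — branch into T !C, T D  //  F !C, F D.
                      branch 2.1.2.2.2.1 (add T !C, T D):
                        × closes — contains both D and !D.
                      branch 2.1.2.2.2.2 (add F !C, F D):
                        F (!C == D): β-rule — branch into T !C, F D  //  F !C, T D.
                          branch 2.1.2.2.2.2.1 (add T !C, F D):
                            × closes — contains both C and !C.
                          branch 2.1.2.2.2.2.2 (add F !C, T D):
                            × closes — contains both D and !D.
      branch 2.2 (add F (A && (!C == D)), F (C -> !D)):
        F (C -> !D): α-rule — add T C, F !D.
        F (A && (!C == D)): β-rule — branch into F A  //  F (!C == D).
          branch 2.2.1 (add F A):
            T (C -> !D): β-rule — branch into F C  //  T !D.
              branch 2.2.1.1 (add F C):
                × closes — contains both C and !C.
              branch 2.2.1.2 (add T !D):
                × closes — contains both D and !D.
          branch 2.2.2 (add F (!C == D)):
            T (C -> !D): β-rule — branch into F C  //  T !D.
              branch 2.2.2.1 (add F C):
                × closes — contains both C and !C.
              branch 2.2.2.2 (add T !D):
                × closes — contains both D and !D.
All 19 branches close.
Every branch closed; the formula is unsatisfiable.

Unsatisfiable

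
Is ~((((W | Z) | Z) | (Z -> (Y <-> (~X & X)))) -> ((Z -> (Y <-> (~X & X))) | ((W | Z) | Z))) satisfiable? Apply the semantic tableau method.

Unsatisfiable

Initial set: {~((((W | Z) | Z) | (Z -> (Y <-> (~X & X)))) -> ((Z -> (Y <-> (~X & X))) | ((W | Z) | Z)))}.
~((((W | Z) | Z) | (Z -> (Y <-> (~X & X)))) -> ((Z -> (Y <-> (~X & X))) | ((W | Z) | Z))): α-rule — add (((W | Z) | Z) | (Z -> (Y <-> (~X & X)))), ~((Z -> (Y <-> (~X & X))) | ((W | Z) | Z)).
~((Z -> (Y <-> (~X & X))) | ((W | Z) | Z)): α-rule — add ~(Z -> (Y <-> (~X & X))), ~((W | Z) | Z).
~(Z -> (Y <-> (~X & X))): α-rule — add Z, ~(Y <-> (~X & X)).
~((W | Z) | Z): α-rule — add ~(W | Z), ~Z.
× closes — contains both Z and ~Z.
All 1 branch closes.
Every branch closed; the formula is unsatisfiable.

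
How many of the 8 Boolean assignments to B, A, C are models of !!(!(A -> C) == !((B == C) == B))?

Initial set: {!!(!(A -> C) == !((B == C) == B))}.
!!(!(A -> C) == !((B == C) == B)): drop double negation, giving (!(A -> C) == !((B == C) == B)).
(!(A -> C) == !((B == C) == B)): β-rule — branch into !(A -> C), !((B == C) == B)  //  !!(A -> C), !!((B == C) == B).
  branch 1 (add !(A -> C), !((B == C) == B)):
    !(A -> C): α-rule — add A, !C.
    !((B == C) == B): β-rule — branch into (B == C), !B  //  !(B == C), B.
      branch 1.1 (add (B == C), !B):
        (B == C): β-rule — branch into B, C  //  !B, !C.
          branch 1.1.1 (add B, C):
            × closes — contains both B and !B.
          branch 1.1.2 (add !B, !C):
            ○ open, literals {A=1, B=0, C=0}.
      branch 1.2 (add !(B == C), B):
        !(B == C): β-rule — branch into B, !C  //  !B, C.
          branch 1.2.1 (add B, !C):
            ○ open, literals {A=1, B=1, C=0}.
          branch 1.2.2 (add !B, C):
            × closes — contains both B and !B.
  branch 2 (add !!(A -> C), !!((B == C) == B)):
    !!(A -> C): β-rule — branch into !A  //  C.
      branch 2.1 (add !A):
        !!((B == C) == B): β-rule — branch into (B == C), B  //  !(B == C), !B.
          branch 2.1.1 (add (B == C), B):
            (B == C): β-rule — branch into B, C  //  !B, !C.
              branch 2.1.1.1 (add B, C):
                ○ open, literals {A=0, B=1, C=1}.
              branch 2.1.1.2 (add !B, !C):
                × closes — contains both B and !B.
          branch 2.1.2 (add !(B == C), !B):
            !(B == C): β-rule — branch into B, !C  //  !B, C.
              branch 2.1.2.1 (add B, !C):
                × closes — contains both B and !B.
              branch 2.1.2.2 (add !B, C):
                ○ open, literals {A=0, B=0, C=1}.
      branch 2.2 (add C):
        !!((B == C) == B): β-rule — branch into (B == C), B  //  !(B == C), !B.
          branch 2.2.1 (add (B == C), B):
            (B == C): β-rule — branch into B, C  //  !B, !C.
              branch 2.2.1.1 (add B, C):
                ○ open, literals {B=1, C=1}.
              branch 2.2.1.2 (add !B, !C):
                × closes — contains both B and !B.
          branch 2.2.2 (add !(B == C), !B):
            !(B == C): β-rule — branch into B, !C  //  !B, C.
              branch 2.2.2.1 (add B, !C):
                × closes — contains both B and !B.
              branch 2.2.2.2 (add !B, C):
                ○ open, literals {B=0, C=1}.
6 branches closed, 6 open.
Each open branch fixes some atoms; the unmentioned ones are free. Counting distinct full assignments: branch {A=1, B=0, C=0} (none free) contributes 1 new; branch {A=1, B=1, C=0} (none free) contributes 1 new; branch {A=0, B=1, C=1} (none free) contributes 1 new; branch {A=0, B=0, C=1} (none free) contributes 1 new; branch {B=1, C=1} (A) contributes 1 new; branch {B=0, C=1} (A) contributes 1 new. Total: 6.

6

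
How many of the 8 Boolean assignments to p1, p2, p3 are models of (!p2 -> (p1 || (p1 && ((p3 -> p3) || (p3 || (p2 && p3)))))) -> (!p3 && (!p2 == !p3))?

Initial set: {T ((!p2 -> (p1 || (p1 && ((p3 -> p3) || (p3 || (p2 && p3)))))) -> (!p3 && (!p2 == !p3)))}.
T ((!p2 -> (p1 || (p1 && ((p3 -> p3) || (p3 || (p2 && p3)))))) -> (!p3 && (!p2 == !p3))): β-rule — branch into F (!p2 -> (p1 || (p1 && ((p3 -> p3) || (p3 || (p2 && p3))))))  //  T (!p3 && (!p2 == !p3)).
  branch 1 (add F (!p2 -> (p1 || (p1 && ((p3 -> p3) || (p3 || (p2 && p3))))))):
    F (!p2 -> (p1 || (p1 && ((p3 -> p3) || (p3 || (p2 && p3)))))): α-rule — add T !p2, F (p1 || (p1 && ((p3 -> p3) || (p3 || (p2 && p3))))).
    F (p1 || (p1 && ((p3 -> p3) || (p3 || (p2 && p3))))): α-rule — add F p1, F (p1 && ((p3 -> p3) || (p3 || (p2 && p3)))).
    F (p1 && ((p3 -> p3) || (p3 || (p2 && p3)))): β-rule — branch into F p1  //  F ((p3 -> p3) || (p3 || (p2 && p3))).
      branch 1.1 (add F p1):
        ○ open, literals {p1=0, p2=0}.
      branch 1.2 (add F ((p3 -> p3) || (p3 || (p2 && p3)))):
        F ((p3 -> p3) || (p3 || (p2 && p3))): α-rule — add F (p3 -> p3), F (p3 || (p2 && p3)).
        F (p3 -> p3): α-rule — add T p3, F p3.
        × closes — contains both p3 and !p3.
  branch 2 (add T (!p3 && (!p2 == !p3))):
    T (!p3 && (!p2 == !p3)): α-rule — add T !p3, T (!p2 == !p3).
    T (!p2 == !p3): β-rule — branch into T !p2, T !p3  //  F !p2, F !p3.
      branch 2.1 (add T !p2, T !p3):
        ○ open, literals {p2=0, p3=0}.
      branch 2.2 (add F !p2, F !p3):
        × closes — contains both p3 and !p3.
2 branches closed, 2 open.
Each open branch fixes some atoms; the unmentioned ones are free. Counting distinct full assignments: branch {p1=0, p2=0} (p3) contributes 2 new; branch {p2=0, p3=0} (p1) contributes 1 new. Total: 3.

3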